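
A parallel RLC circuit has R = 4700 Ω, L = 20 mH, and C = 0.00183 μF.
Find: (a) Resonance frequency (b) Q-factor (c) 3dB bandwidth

Step 1 — Resonance: ω₀ = 1/√(LC) = 1/√(0.02·1.83e-09) = 1.653e+05 rad/s.
Step 2 — f₀ = ω₀/(2π) = 2.631e+04 Hz.
Step 3 — Parallel Q: Q = R/(ω₀L) = 4700/(1.653e+05·0.02) = 1.422.
Step 4 — Bandwidth: Δω = ω₀/Q = 1.163e+05 rad/s; BW = Δω/(2π) = 1.85e+04 Hz.

(a) f₀ = 2.631e+04 Hz  (b) Q = 1.422  (c) BW = 1.85e+04 Hz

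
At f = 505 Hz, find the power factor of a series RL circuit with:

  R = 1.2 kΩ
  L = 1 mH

Step 1 — Angular frequency: ω = 2π·f = 2π·505 = 3173 rad/s.
Step 2 — Component impedances:
  R: Z = R = 1200 Ω
  L: Z = jωL = j·3173·0.001 = 0 + j3.173 Ω
Step 3 — Series combination: Z_total = R + L = 1200 + j3.173 Ω = 1200∠0.2° Ω.
Step 4 — Power factor: PF = cos(φ) = Re(Z)/|Z| = 1200/1200 = 1.
Step 5 — Type: Im(Z) = 3.173 ⇒ lagging (phase φ = 0.2°).

PF = 1 (lagging, φ = 0.2°)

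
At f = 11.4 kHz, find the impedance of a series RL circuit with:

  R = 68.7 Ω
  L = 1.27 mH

Step 1 — Angular frequency: ω = 2π·f = 2π·1.14e+04 = 7.163e+04 rad/s.
Step 2 — Component impedances:
  R: Z = R = 68.7 Ω
  L: Z = jωL = j·7.163e+04·0.00127 = 0 + j90.97 Ω
Step 3 — Series combination: Z_total = R + L = 68.7 + j90.97 Ω = 114∠52.9° Ω.

Z = 68.7 + j90.97 Ω = 114∠52.9° Ω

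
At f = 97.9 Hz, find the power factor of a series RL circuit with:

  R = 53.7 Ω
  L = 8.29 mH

Step 1 — Angular frequency: ω = 2π·f = 2π·97.9 = 615.1 rad/s.
Step 2 — Component impedances:
  R: Z = R = 53.7 Ω
  L: Z = jωL = j·615.1·0.00829 = 0 + j5.099 Ω
Step 3 — Series combination: Z_total = R + L = 53.7 + j5.099 Ω = 53.94∠5.4° Ω.
Step 4 — Power factor: PF = cos(φ) = Re(Z)/|Z| = 53.7/53.942 = 0.9955.
Step 5 — Type: Im(Z) = 5.099 ⇒ lagging (phase φ = 5.4°).

PF = 0.9955 (lagging, φ = 5.4°)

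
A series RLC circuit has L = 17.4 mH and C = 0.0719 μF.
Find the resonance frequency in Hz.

Step 1 — Resonance condition Im(Z)=0 gives ω₀ = 1/√(LC).
Step 2 — ω₀ = 1/√(0.0174·7.19e-08) = 2.827e+04 rad/s.
Step 3 — f₀ = ω₀/(2π) = 4500 Hz.

f₀ = 4500 Hz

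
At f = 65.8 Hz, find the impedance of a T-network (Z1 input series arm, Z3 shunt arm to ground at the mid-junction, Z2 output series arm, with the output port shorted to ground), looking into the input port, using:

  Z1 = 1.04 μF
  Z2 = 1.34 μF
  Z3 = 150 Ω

Step 1 — Angular frequency: ω = 2π·f = 2π·65.8 = 413.4 rad/s.
Step 2 — Component impedances:
  Z1: Z = 1/(jωC) = -j/(ω·C) = 0 - j2326 Ω
  Z2: Z = 1/(jωC) = -j/(ω·C) = 0 - j1805 Ω
  Z3: Z = R = 150 Ω
Step 3 — With the output port shorted to ground, the output series arm Z2 runs from the junction to ground; the shunt arm Z3 also runs from the junction to ground. They appear in parallel: Z3 || Z2 = 149 - j12.38 Ω.
Step 4 — Series with input arm Z1: Z_in = Z1 + (Z3 || Z2) = 149 - j2338 Ω = 2343∠-86.4° Ω.

Z = 149 - j2338 Ω = 2343∠-86.4° Ω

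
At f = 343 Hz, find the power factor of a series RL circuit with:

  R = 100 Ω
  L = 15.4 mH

Step 1 — Angular frequency: ω = 2π·f = 2π·343 = 2155 rad/s.
Step 2 — Component impedances:
  R: Z = R = 100 Ω
  L: Z = jωL = j·2155·0.0154 = 0 + j33.19 Ω
Step 3 — Series combination: Z_total = R + L = 100 + j33.19 Ω = 105.4∠18.4° Ω.
Step 4 — Power factor: PF = cos(φ) = Re(Z)/|Z| = 100/105.36 = 0.9491.
Step 5 — Type: Im(Z) = 33.19 ⇒ lagging (phase φ = 18.4°).

PF = 0.9491 (lagging, φ = 18.4°)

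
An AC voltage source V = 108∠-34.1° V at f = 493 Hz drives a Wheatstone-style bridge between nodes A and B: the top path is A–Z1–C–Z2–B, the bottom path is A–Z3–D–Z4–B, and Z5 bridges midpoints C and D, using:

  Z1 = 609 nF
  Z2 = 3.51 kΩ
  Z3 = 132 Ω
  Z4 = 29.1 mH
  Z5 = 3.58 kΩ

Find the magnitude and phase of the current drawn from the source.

Step 1 — Angular frequency: ω = 2π·f = 2π·493 = 3098 rad/s.
Step 2 — Component impedances:
  Z1: Z = 1/(jωC) = -j/(ω·C) = 0 - j530.1 Ω
  Z2: Z = R = 3510 Ω
  Z3: Z = R = 132 Ω
  Z4: Z = jωL = j·3098·0.0291 = 0 + j90.14 Ω
  Z5: Z = R = 3580 Ω
Step 3 — Bridge requires nodal analysis (the Z5 bridge couples midpoints C and D, so the two paths cannot be reduced to a simple series/parallel combination). Setting node B to ground and injecting 1 A at node A, the 3-node admittance system at A, C, D solves to V_A = Z_AB = 127.1 + j82.19 Ω = 151.4∠32.9° Ω.
Step 4 — Source phasor: V = 108∠-34.1° V = 89.43 - j60.55 V.
Step 5 — Ohm's law: I = V / Z_total = (89.43 - j60.55) / (127.1 + j82.19) = 0.279 - j0.6567 A.
Step 6 — Convert to polar: |I| = 0.7135 A, ∠I = -67.0°.

I = 0.7135∠-67.0° A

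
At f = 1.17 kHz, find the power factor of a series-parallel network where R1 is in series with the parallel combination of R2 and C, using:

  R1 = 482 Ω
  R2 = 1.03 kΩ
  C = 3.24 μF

Step 1 — Angular frequency: ω = 2π·f = 2π·1170 = 7351 rad/s.
Step 2 — Component impedances:
  R1: Z = R = 482 Ω
  R2: Z = R = 1030 Ω
  C: Z = 1/(jωC) = -j/(ω·C) = 0 - j41.98 Ω
Step 3 — Parallel branch: R2 || C = 1/(1/R2 + 1/C) = 1.709 - j41.91 Ω.
Step 4 — Series with R1: Z_total = R1 + (R2 || C) = 483.7 - j41.91 Ω = 485.5∠-5.0° Ω.
Step 5 — Power factor: PF = cos(φ) = Re(Z)/|Z| = 483.7/485.5 = 0.9963.
Step 6 — Type: Im(Z) = -41.91 ⇒ leading (phase φ = -5.0°).

PF = 0.9963 (leading, φ = -5.0°)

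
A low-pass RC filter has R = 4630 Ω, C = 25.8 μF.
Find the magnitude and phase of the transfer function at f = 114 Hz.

Step 1 — Angular frequency: ω = 2π·114 = 716.3 rad/s.
Step 2 — Transfer function: H(jω) = 1/(1 + jωRC).
Step 3 — Denominator: 1 + jωRC = 1 + j·716.3·4630·2.58e-05 = 1 + j85.56.
Step 4 — H = 0.0001366 - j0.01169.
Step 5 — Magnitude: |H| = 0.01169 (-38.6 dB); phase: φ = -89.3°.

|H| = 0.01169 (-38.6 dB), φ = -89.3°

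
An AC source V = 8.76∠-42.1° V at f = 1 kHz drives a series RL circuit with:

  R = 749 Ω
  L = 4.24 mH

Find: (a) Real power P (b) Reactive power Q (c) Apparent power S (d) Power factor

Step 1 — Angular frequency: ω = 2π·f = 2π·1000 = 6283 rad/s.
Step 2 — Component impedances:
  R: Z = R = 749 Ω
  L: Z = jωL = j·6283·0.00424 = 0 + j26.64 Ω
Step 3 — Series combination: Z_total = R + L = 749 + j26.64 Ω = 749.5∠2.0° Ω.
Step 4 — Source phasor: V = 8.76∠-42.1° V = 6.5 - j5.873 V.
Step 5 — Current: I = V / Z = 0.008388 - j0.008139 A = 0.01169∠-44.1° A.
Step 6 — Complex power: S = V·I* = 0.1023 + j0.003639 VA.
Step 7 — Real power: P = Re(S) = 0.1023 W.
Step 8 — Reactive power: Q = Im(S) = 0.003639 VAR.
Step 9 — Apparent power: |S| = 0.1024 VA.
Step 10 — Power factor: PF = P/|S| = 0.9994 (lagging).

(a) P = 0.1023 W  (b) Q = 0.003639 VAR  (c) S = 0.1024 VA  (d) PF = 0.9994 (lagging)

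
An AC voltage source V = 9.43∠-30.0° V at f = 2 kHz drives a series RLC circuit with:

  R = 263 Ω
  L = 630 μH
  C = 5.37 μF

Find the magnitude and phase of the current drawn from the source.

Step 1 — Angular frequency: ω = 2π·f = 2π·2000 = 1.257e+04 rad/s.
Step 2 — Component impedances:
  R: Z = R = 263 Ω
  L: Z = jωL = j·1.257e+04·0.00063 = 0 + j7.917 Ω
  C: Z = 1/(jωC) = -j/(ω·C) = 0 - j14.82 Ω
Step 3 — Series combination: Z_total = R + L + C = 263 - j6.902 Ω = 263.1∠-1.5° Ω.
Step 4 — Source phasor: V = 9.43∠-30.0° V = 8.167 - j4.715 V.
Step 5 — Ohm's law: I = V / Z_total = (8.167 - j4.715) / (263 - j6.902) = 0.0315 - j0.0171 A.
Step 6 — Convert to polar: |I| = 0.03584 A, ∠I = -28.5°.

I = 0.03584∠-28.5° A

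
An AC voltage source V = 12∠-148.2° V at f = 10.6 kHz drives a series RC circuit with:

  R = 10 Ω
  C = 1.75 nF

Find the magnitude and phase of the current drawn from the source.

Step 1 — Angular frequency: ω = 2π·f = 2π·1.06e+04 = 6.66e+04 rad/s.
Step 2 — Component impedances:
  R: Z = R = 10 Ω
  C: Z = 1/(jωC) = -j/(ω·C) = 0 - j8580 Ω
Step 3 — Series combination: Z_total = R + C = 10 - j8580 Ω = 8580∠-89.9° Ω.
Step 4 — Source phasor: V = 12∠-148.2° V = -10.2 - j6.323 V.
Step 5 — Ohm's law: I = V / Z_total = (-10.2 - j6.323) / (10 - j8580) = 0.0007356 - j0.00119 A.
Step 6 — Convert to polar: |I| = 0.001399 A, ∠I = -58.3°.

I = 0.001399∠-58.3° A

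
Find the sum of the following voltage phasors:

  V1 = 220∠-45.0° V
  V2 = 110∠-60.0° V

Step 1 — Convert each phasor to rectangular form:
  V1 = 220·(cos(-45.0°) + j·sin(-45.0°)) = 155.6 - j155.6 V
  V2 = 110·(cos(-60.0°) + j·sin(-60.0°)) = 55 - j95.26 V
Step 2 — Sum components: V_total = 210.6 - j250.8 V.
Step 3 — Convert to polar: |V_total| = 327.5 V, ∠V_total = -50.0°.

V_total = 327.5∠-50.0° V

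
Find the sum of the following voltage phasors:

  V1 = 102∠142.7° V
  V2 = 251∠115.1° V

Step 1 — Convert each phasor to rectangular form:
  V1 = 102·(cos(142.7°) + j·sin(142.7°)) = -81.14 + j61.81 V
  V2 = 251·(cos(115.1°) + j·sin(115.1°)) = -106.5 + j227.3 V
Step 2 — Sum components: V_total = -187.6 + j289.1 V.
Step 3 — Convert to polar: |V_total| = 344.6 V, ∠V_total = 123.0°.

V_total = 344.6∠123.0° V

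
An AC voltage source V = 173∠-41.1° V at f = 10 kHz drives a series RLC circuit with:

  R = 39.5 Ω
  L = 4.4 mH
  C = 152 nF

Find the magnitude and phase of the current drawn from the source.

Step 1 — Angular frequency: ω = 2π·f = 2π·1e+04 = 6.283e+04 rad/s.
Step 2 — Component impedances:
  R: Z = R = 39.5 Ω
  L: Z = jωL = j·6.283e+04·0.0044 = 0 + j276.5 Ω
  C: Z = 1/(jωC) = -j/(ω·C) = 0 - j104.7 Ω
Step 3 — Series combination: Z_total = R + L + C = 39.5 + j171.8 Ω = 176.2∠77.0° Ω.
Step 4 — Source phasor: V = 173∠-41.1° V = 130.4 - j113.7 V.
Step 5 — Ohm's law: I = V / Z_total = (130.4 - j113.7) / (39.5 + j171.8) = -0.4631 - j0.8655 A.
Step 6 — Convert to polar: |I| = 0.9816 A, ∠I = -118.1°.

I = 0.9816∠-118.1° A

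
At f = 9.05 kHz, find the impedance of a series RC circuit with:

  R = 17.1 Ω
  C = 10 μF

Step 1 — Angular frequency: ω = 2π·f = 2π·9050 = 5.686e+04 rad/s.
Step 2 — Component impedances:
  R: Z = R = 17.1 Ω
  C: Z = 1/(jωC) = -j/(ω·C) = 0 - j1.759 Ω
Step 3 — Series combination: Z_total = R + C = 17.1 - j1.759 Ω = 17.19∠-5.9° Ω.

Z = 17.1 - j1.759 Ω = 17.19∠-5.9° Ω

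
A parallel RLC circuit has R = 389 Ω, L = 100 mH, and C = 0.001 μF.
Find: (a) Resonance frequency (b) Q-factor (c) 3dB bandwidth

Step 1 — Resonance: ω₀ = 1/√(LC) = 1/√(0.1·1e-09) = 1e+05 rad/s.
Step 2 — f₀ = ω₀/(2π) = 1.592e+04 Hz.
Step 3 — Parallel Q: Q = R/(ω₀L) = 389/(1e+05·0.1) = 0.0389.
Step 4 — Bandwidth: Δω = ω₀/Q = 2.571e+06 rad/s; BW = Δω/(2π) = 4.091e+05 Hz.

(a) f₀ = 1.592e+04 Hz  (b) Q = 0.0389  (c) BW = 4.091e+05 Hz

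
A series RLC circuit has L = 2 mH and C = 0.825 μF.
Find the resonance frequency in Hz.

Step 1 — Resonance condition Im(Z)=0 gives ω₀ = 1/√(LC).
Step 2 — ω₀ = 1/√(0.002·8.25e-07) = 2.462e+04 rad/s.
Step 3 — f₀ = ω₀/(2π) = 3918 Hz.

f₀ = 3918 Hz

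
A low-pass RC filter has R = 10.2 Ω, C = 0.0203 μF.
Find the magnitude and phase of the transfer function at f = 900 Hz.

Step 1 — Angular frequency: ω = 2π·900 = 5655 rad/s.
Step 2 — Transfer function: H(jω) = 1/(1 + jωRC).
Step 3 — Denominator: 1 + jωRC = 1 + j·5655·10.2·2.03e-08 = 1 + j0.001171.
Step 4 — H = 1 - j0.001171.
Step 5 — Magnitude: |H| = 1 (-0.0 dB); phase: φ = -0.1°.

|H| = 1 (-0.0 dB), φ = -0.1°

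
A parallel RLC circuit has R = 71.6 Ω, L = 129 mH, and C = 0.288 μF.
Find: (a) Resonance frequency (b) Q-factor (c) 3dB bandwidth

Step 1 — Resonance: ω₀ = 1/√(LC) = 1/√(0.129·2.88e-07) = 5188 rad/s.
Step 2 — f₀ = ω₀/(2π) = 825.7 Hz.
Step 3 — Parallel Q: Q = R/(ω₀L) = 71.6/(5188·0.129) = 0.107.
Step 4 — Bandwidth: Δω = ω₀/Q = 4.849e+04 rad/s; BW = Δω/(2π) = 7718 Hz.

(a) f₀ = 825.7 Hz  (b) Q = 0.107  (c) BW = 7718 Hz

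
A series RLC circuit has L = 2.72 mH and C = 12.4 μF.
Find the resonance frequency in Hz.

Step 1 — Resonance condition Im(Z)=0 gives ω₀ = 1/√(LC).
Step 2 — ω₀ = 1/√(0.00272·1.24e-05) = 5445 rad/s.
Step 3 — f₀ = ω₀/(2π) = 866.6 Hz.

f₀ = 866.6 Hz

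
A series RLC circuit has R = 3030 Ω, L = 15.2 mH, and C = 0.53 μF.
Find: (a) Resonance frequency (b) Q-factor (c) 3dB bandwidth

Step 1 — Resonance: ω₀ = 1/√(LC) = 1/√(0.0152·5.3e-07) = 1.114e+04 rad/s.
Step 2 — f₀ = ω₀/(2π) = 1773 Hz.
Step 3 — Series Q: Q = ω₀L/R = 1.114e+04·0.0152/3030 = 0.05589.
Step 4 — Bandwidth: Δω = ω₀/Q = 1.993e+05 rad/s; BW = Δω/(2π) = 3.173e+04 Hz.

(a) f₀ = 1773 Hz  (b) Q = 0.05589  (c) BW = 3.173e+04 Hz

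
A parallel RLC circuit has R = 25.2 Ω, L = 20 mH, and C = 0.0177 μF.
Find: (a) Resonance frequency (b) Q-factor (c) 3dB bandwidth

Step 1 — Resonance: ω₀ = 1/√(LC) = 1/√(0.02·1.77e-08) = 5.315e+04 rad/s.
Step 2 — f₀ = ω₀/(2π) = 8459 Hz.
Step 3 — Parallel Q: Q = R/(ω₀L) = 25.2/(5.315e+04·0.02) = 0.02371.
Step 4 — Bandwidth: Δω = ω₀/Q = 2.242e+06 rad/s; BW = Δω/(2π) = 3.568e+05 Hz.

(a) f₀ = 8459 Hz  (b) Q = 0.02371  (c) BW = 3.568e+05 Hz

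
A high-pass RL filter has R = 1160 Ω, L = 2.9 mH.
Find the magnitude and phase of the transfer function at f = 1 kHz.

Step 1 — Angular frequency: ω = 2π·1000 = 6283 rad/s.
Step 2 — Transfer function: H(jω) = jωL/(R + jωL).
Step 3 — Numerator jωL = j·18.22; denominator R + jωL = 1160 + j18.22.
Step 4 — H = 0.0002467 + j0.0157.
Step 5 — Magnitude: |H| = 0.01571 (-36.1 dB); phase: φ = 89.1°.

|H| = 0.01571 (-36.1 dB), φ = 89.1°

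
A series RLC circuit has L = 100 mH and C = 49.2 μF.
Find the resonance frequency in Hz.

Step 1 — Resonance condition Im(Z)=0 gives ω₀ = 1/√(LC).
Step 2 — ω₀ = 1/√(0.1·4.92e-05) = 450.8 rad/s.
Step 3 — f₀ = ω₀/(2π) = 71.75 Hz.

f₀ = 71.75 Hz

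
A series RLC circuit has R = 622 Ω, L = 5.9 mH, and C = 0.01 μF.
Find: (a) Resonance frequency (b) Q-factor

Step 1 — Resonance condition Im(Z)=0 gives ω₀ = 1/√(LC).
Step 2 — ω₀ = 1/√(0.0059·1e-08) = 1.302e+05 rad/s.
Step 3 — f₀ = ω₀/(2π) = 2.072e+04 Hz.
Step 4 — Series Q: Q = ω₀L/R = 1.302e+05·0.0059/622 = 1.235.

(a) f₀ = 2.072e+04 Hz  (b) Q = 1.235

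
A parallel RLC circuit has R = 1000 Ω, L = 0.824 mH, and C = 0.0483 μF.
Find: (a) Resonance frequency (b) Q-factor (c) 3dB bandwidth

Step 1 — Resonance: ω₀ = 1/√(LC) = 1/√(0.000824·4.83e-08) = 1.585e+05 rad/s.
Step 2 — f₀ = ω₀/(2π) = 2.523e+04 Hz.
Step 3 — Parallel Q: Q = R/(ω₀L) = 1000/(1.585e+05·0.000824) = 7.656.
Step 4 — Bandwidth: Δω = ω₀/Q = 2.07e+04 rad/s; BW = Δω/(2π) = 3295 Hz.

(a) f₀ = 2.523e+04 Hz  (b) Q = 7.656  (c) BW = 3295 Hz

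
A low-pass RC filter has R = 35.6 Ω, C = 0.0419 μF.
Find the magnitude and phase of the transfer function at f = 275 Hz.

Step 1 — Angular frequency: ω = 2π·275 = 1728 rad/s.
Step 2 — Transfer function: H(jω) = 1/(1 + jωRC).
Step 3 — Denominator: 1 + jωRC = 1 + j·1728·35.6·4.19e-08 = 1 + j0.002577.
Step 4 — H = 1 - j0.002577.
Step 5 — Magnitude: |H| = 1 (-0.0 dB); phase: φ = -0.1°.

|H| = 1 (-0.0 dB), φ = -0.1°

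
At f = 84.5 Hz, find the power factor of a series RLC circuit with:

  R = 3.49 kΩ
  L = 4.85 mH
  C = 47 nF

Step 1 — Angular frequency: ω = 2π·f = 2π·84.5 = 530.9 rad/s.
Step 2 — Component impedances:
  R: Z = R = 3490 Ω
  L: Z = jωL = j·530.9·0.00485 = 0 + j2.575 Ω
  C: Z = 1/(jωC) = -j/(ω·C) = 0 - j4.007e+04 Ω
Step 3 — Series combination: Z_total = R + L + C = 3490 - j4.007e+04 Ω = 4.022e+04∠-85.0° Ω.
Step 4 — Power factor: PF = cos(φ) = Re(Z)/|Z| = 3490/4.022e+04 = 0.08677.
Step 5 — Type: Im(Z) = -4.007e+04 ⇒ leading (phase φ = -85.0°).

PF = 0.08677 (leading, φ = -85.0°)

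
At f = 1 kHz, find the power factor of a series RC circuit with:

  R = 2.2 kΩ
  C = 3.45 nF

Step 1 — Angular frequency: ω = 2π·f = 2π·1000 = 6283 rad/s.
Step 2 — Component impedances:
  R: Z = R = 2200 Ω
  C: Z = 1/(jωC) = -j/(ω·C) = 0 - j4.613e+04 Ω
Step 3 — Series combination: Z_total = R + C = 2200 - j4.613e+04 Ω = 4.618e+04∠-87.3° Ω.
Step 4 — Power factor: PF = cos(φ) = Re(Z)/|Z| = 2200/4.618e+04 = 0.04764.
Step 5 — Type: Im(Z) = -4.613e+04 ⇒ leading (phase φ = -87.3°).

PF = 0.04764 (leading, φ = -87.3°)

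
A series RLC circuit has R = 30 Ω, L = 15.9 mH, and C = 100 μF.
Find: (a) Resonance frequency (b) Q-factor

Step 1 — Resonance condition Im(Z)=0 gives ω₀ = 1/√(LC).
Step 2 — ω₀ = 1/√(0.0159·0.0001) = 793.1 rad/s.
Step 3 — f₀ = ω₀/(2π) = 126.2 Hz.
Step 4 — Series Q: Q = ω₀L/R = 793.1·0.0159/30 = 0.4203.

(a) f₀ = 126.2 Hz  (b) Q = 0.4203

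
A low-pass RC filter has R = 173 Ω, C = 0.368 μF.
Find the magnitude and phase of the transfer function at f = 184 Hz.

Step 1 — Angular frequency: ω = 2π·184 = 1156 rad/s.
Step 2 — Transfer function: H(jω) = 1/(1 + jωRC).
Step 3 — Denominator: 1 + jωRC = 1 + j·1156·173·3.68e-07 = 1 + j0.0736.
Step 4 — H = 0.9946 - j0.07321.
Step 5 — Magnitude: |H| = 0.9973 (-0.0 dB); phase: φ = -4.2°.

|H| = 0.9973 (-0.0 dB), φ = -4.2°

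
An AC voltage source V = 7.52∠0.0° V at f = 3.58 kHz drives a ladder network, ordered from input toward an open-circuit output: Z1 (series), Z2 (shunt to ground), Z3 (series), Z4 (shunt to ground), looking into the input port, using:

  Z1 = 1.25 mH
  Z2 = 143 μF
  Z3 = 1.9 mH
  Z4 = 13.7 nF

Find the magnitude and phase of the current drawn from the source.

Step 1 — Angular frequency: ω = 2π·f = 2π·3580 = 2.249e+04 rad/s.
Step 2 — Component impedances:
  Z1: Z = jωL = j·2.249e+04·0.00125 = 0 + j28.12 Ω
  Z2: Z = 1/(jωC) = -j/(ω·C) = 0 - j0.3109 Ω
  Z3: Z = jωL = j·2.249e+04·0.0019 = 0 + j42.74 Ω
  Z4: Z = 1/(jωC) = -j/(ω·C) = 0 - j3245 Ω
Step 3 — Ladder network (open output): work backward from the far end, alternating series and parallel combinations. Z_in = 0 + j27.81 Ω = 27.81∠90.0° Ω.
Step 4 — Source phasor: V = 7.52∠0.0° V = 7.52 V.
Step 5 — Ohm's law: I = V / Z_total = (7.52) / (0 + j27.81) = 0 - j0.2704 A.
Step 6 — Convert to polar: |I| = 0.2704 A, ∠I = -90.0°.

I = 0.2704∠-90.0° A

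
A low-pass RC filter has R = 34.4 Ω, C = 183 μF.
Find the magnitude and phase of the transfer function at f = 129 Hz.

Step 1 — Angular frequency: ω = 2π·129 = 810.5 rad/s.
Step 2 — Transfer function: H(jω) = 1/(1 + jωRC).
Step 3 — Denominator: 1 + jωRC = 1 + j·810.5·34.4·0.000183 = 1 + j5.102.
Step 4 — H = 0.03699 - j0.1887.
Step 5 — Magnitude: |H| = 0.1923 (-14.3 dB); phase: φ = -78.9°.

|H| = 0.1923 (-14.3 dB), φ = -78.9°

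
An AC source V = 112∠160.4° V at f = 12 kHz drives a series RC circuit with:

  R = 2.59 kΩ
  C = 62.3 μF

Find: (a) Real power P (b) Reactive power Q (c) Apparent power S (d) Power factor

Step 1 — Angular frequency: ω = 2π·f = 2π·1.2e+04 = 7.54e+04 rad/s.
Step 2 — Component impedances:
  R: Z = R = 2590 Ω
  C: Z = 1/(jωC) = -j/(ω·C) = 0 - j0.2129 Ω
Step 3 — Series combination: Z_total = R + C = 2590 - j0.2129 Ω = 2590∠-0.0° Ω.
Step 4 — Source phasor: V = 112∠160.4° V = -105.5 + j37.57 V.
Step 5 — Current: I = V / Z = -0.04074 + j0.0145 A = 0.04324∠160.4° A.
Step 6 — Complex power: S = V·I* = 4.843 - j0.0003981 VA.
Step 7 — Real power: P = Re(S) = 4.843 W.
Step 8 — Reactive power: Q = Im(S) = -0.0003981 VAR.
Step 9 — Apparent power: |S| = 4.843 VA.
Step 10 — Power factor: PF = P/|S| = 1 (leading).

(a) P = 4.843 W  (b) Q = -0.0003981 VAR  (c) S = 4.843 VA  (d) PF = 1 (leading)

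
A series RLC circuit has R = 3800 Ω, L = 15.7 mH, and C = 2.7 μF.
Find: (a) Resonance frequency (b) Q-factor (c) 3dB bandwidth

Step 1 — Resonance condition Im(Z)=0 gives ω₀ = 1/√(LC).
Step 2 — ω₀ = 1/√(0.0157·2.7e-06) = 4857 rad/s.
Step 3 — f₀ = ω₀/(2π) = 773 Hz.
Step 4 — Series Q: Q = ω₀L/R = 4857·0.0157/3800 = 0.02007.
Step 5 — 3dB bandwidth: Δω = ω₀/Q = 2.42e+05 rad/s; BW = Δω/(2π) = 3.852e+04 Hz.

(a) f₀ = 773 Hz  (b) Q = 0.02007  (c) BW = 3.852e+04 Hz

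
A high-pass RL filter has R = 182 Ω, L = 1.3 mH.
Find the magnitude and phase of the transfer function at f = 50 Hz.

Step 1 — Angular frequency: ω = 2π·50 = 314.2 rad/s.
Step 2 — Transfer function: H(jω) = jωL/(R + jωL).
Step 3 — Numerator jωL = j·0.4084; denominator R + jωL = 182 + j0.4084.
Step 4 — H = 5.035e-06 + j0.002244.
Step 5 — Magnitude: |H| = 0.002244 (-53.0 dB); phase: φ = 89.9°.

|H| = 0.002244 (-53.0 dB), φ = 89.9°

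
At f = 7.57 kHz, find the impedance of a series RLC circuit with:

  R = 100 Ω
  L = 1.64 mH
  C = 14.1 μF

Step 1 — Angular frequency: ω = 2π·f = 2π·7570 = 4.756e+04 rad/s.
Step 2 — Component impedances:
  R: Z = R = 100 Ω
  L: Z = jωL = j·4.756e+04·0.00164 = 0 + j78 Ω
  C: Z = 1/(jωC) = -j/(ω·C) = 0 - j1.491 Ω
Step 3 — Series combination: Z_total = R + L + C = 100 + j76.51 Ω = 125.9∠37.4° Ω.

Z = 100 + j76.51 Ω = 125.9∠37.4° Ω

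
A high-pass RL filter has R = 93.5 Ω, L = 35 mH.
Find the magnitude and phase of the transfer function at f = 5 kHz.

Step 1 — Angular frequency: ω = 2π·5000 = 3.142e+04 rad/s.
Step 2 — Transfer function: H(jω) = jωL/(R + jωL).
Step 3 — Numerator jωL = j·1100; denominator R + jωL = 93.5 + j1100.
Step 4 — H = 0.9928 + j0.08442.
Step 5 — Magnitude: |H| = 0.9964 (-0.0 dB); phase: φ = 4.9°.

|H| = 0.9964 (-0.0 dB), φ = 4.9°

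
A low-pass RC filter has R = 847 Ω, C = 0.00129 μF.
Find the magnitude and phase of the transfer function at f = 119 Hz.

Step 1 — Angular frequency: ω = 2π·119 = 747.7 rad/s.
Step 2 — Transfer function: H(jω) = 1/(1 + jωRC).
Step 3 — Denominator: 1 + jωRC = 1 + j·747.7·847·1.29e-09 = 1 + j0.000817.
Step 4 — H = 1 - j0.000817.
Step 5 — Magnitude: |H| = 1 (-0.0 dB); phase: φ = -0.0°.

|H| = 1 (-0.0 dB), φ = -0.0°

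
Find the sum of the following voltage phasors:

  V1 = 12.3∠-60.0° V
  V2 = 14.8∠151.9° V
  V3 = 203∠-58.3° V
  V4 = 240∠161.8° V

Step 1 — Convert each phasor to rectangular form:
  V1 = 12.3·(cos(-60.0°) + j·sin(-60.0°)) = 6.15 - j10.65 V
  V2 = 14.8·(cos(151.9°) + j·sin(151.9°)) = -13.06 + j6.971 V
  V3 = 203·(cos(-58.3°) + j·sin(-58.3°)) = 106.7 - j172.7 V
  V4 = 240·(cos(161.8°) + j·sin(161.8°)) = -228 + j74.96 V
Step 2 — Sum components: V_total = -128.2 - j101.4 V.
Step 3 — Convert to polar: |V_total| = 163.5 V, ∠V_total = -141.7°.

V_total = 163.5∠-141.7° V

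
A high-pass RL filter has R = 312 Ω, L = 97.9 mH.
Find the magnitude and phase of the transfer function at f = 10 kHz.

Step 1 — Angular frequency: ω = 2π·1e+04 = 6.283e+04 rad/s.
Step 2 — Transfer function: H(jω) = jωL/(R + jωL).
Step 3 — Numerator jωL = j·6151; denominator R + jωL = 312 + j6151.
Step 4 — H = 0.9974 + j0.05059.
Step 5 — Magnitude: |H| = 0.9987 (-0.0 dB); phase: φ = 2.9°.

|H| = 0.9987 (-0.0 dB), φ = 2.9°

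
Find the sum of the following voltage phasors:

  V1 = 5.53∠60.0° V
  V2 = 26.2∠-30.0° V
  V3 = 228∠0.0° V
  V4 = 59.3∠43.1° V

Step 1 — Convert each phasor to rectangular form:
  V1 = 5.53·(cos(60.0°) + j·sin(60.0°)) = 2.765 + j4.789 V
  V2 = 26.2·(cos(-30.0°) + j·sin(-30.0°)) = 22.69 - j13.1 V
  V3 = 228·(cos(0.0°) + j·sin(0.0°)) = 228 V
  V4 = 59.3·(cos(43.1°) + j·sin(43.1°)) = 43.3 + j40.52 V
Step 2 — Sum components: V_total = 296.8 + j32.21 V.
Step 3 — Convert to polar: |V_total| = 298.5 V, ∠V_total = 6.2°.

V_total = 298.5∠6.2° V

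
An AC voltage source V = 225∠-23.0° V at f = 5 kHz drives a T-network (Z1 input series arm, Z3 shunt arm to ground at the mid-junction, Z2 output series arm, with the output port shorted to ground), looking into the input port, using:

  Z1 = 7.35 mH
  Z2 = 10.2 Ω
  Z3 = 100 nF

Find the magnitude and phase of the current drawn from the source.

Step 1 — Angular frequency: ω = 2π·f = 2π·5000 = 3.142e+04 rad/s.
Step 2 — Component impedances:
  Z1: Z = jωL = j·3.142e+04·0.00735 = 0 + j230.9 Ω
  Z2: Z = R = 10.2 Ω
  Z3: Z = 1/(jωC) = -j/(ω·C) = 0 - j318.3 Ω
Step 3 — With the output port shorted to ground, the output series arm Z2 runs from the junction to ground; the shunt arm Z3 also runs from the junction to ground. They appear in parallel: Z3 || Z2 = 10.19 - j0.3265 Ω.
Step 4 — Series with input arm Z1: Z_in = Z1 + (Z3 || Z2) = 10.19 + j230.6 Ω = 230.8∠87.5° Ω.
Step 5 — Source phasor: V = 225∠-23.0° V = 207.1 - j87.91 V.
Step 6 — Ohm's law: I = V / Z_total = (207.1 - j87.91) / (10.19 + j230.6) = -0.3409 - j0.9133 A.
Step 7 — Convert to polar: |I| = 0.9748 A, ∠I = -110.5°.

I = 0.9748∠-110.5° A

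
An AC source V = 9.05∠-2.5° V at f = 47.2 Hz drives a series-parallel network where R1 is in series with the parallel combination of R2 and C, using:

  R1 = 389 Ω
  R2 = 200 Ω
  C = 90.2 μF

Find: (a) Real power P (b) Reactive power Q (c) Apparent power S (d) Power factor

Step 1 — Angular frequency: ω = 2π·f = 2π·47.2 = 296.6 rad/s.
Step 2 — Component impedances:
  R1: Z = R = 389 Ω
  R2: Z = R = 200 Ω
  C: Z = 1/(jωC) = -j/(ω·C) = 0 - j37.38 Ω
Step 3 — Parallel branch: R2 || C = 1/(1/R2 + 1/C) = 6.751 - j36.12 Ω.
Step 4 — Series with R1: Z_total = R1 + (R2 || C) = 395.8 - j36.12 Ω = 397.4∠-5.2° Ω.
Step 5 — Source phasor: V = 9.05∠-2.5° V = 9.041 - j0.3948 V.
Step 6 — Current: I = V / Z = 0.02275 + j0.001079 A = 0.02277∠2.7° A.
Step 7 — Complex power: S = V·I* = 0.2052 - j0.01873 VA.
Step 8 — Real power: P = Re(S) = 0.2052 W.
Step 9 — Reactive power: Q = Im(S) = -0.01873 VAR.
Step 10 — Apparent power: |S| = 0.2061 VA.
Step 11 — Power factor: PF = P/|S| = 0.9959 (leading).

(a) P = 0.2052 W  (b) Q = -0.01873 VAR  (c) S = 0.2061 VA  (d) PF = 0.9959 (leading)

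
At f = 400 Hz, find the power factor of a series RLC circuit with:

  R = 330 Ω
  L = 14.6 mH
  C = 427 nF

Step 1 — Angular frequency: ω = 2π·f = 2π·400 = 2513 rad/s.
Step 2 — Component impedances:
  R: Z = R = 330 Ω
  L: Z = jωL = j·2513·0.0146 = 0 + j36.69 Ω
  C: Z = 1/(jωC) = -j/(ω·C) = 0 - j931.8 Ω
Step 3 — Series combination: Z_total = R + L + C = 330 - j895.1 Ω = 954∠-69.8° Ω.
Step 4 — Power factor: PF = cos(φ) = Re(Z)/|Z| = 330/954 = 0.3459.
Step 5 — Type: Im(Z) = -895.1 ⇒ leading (phase φ = -69.8°).

PF = 0.3459 (leading, φ = -69.8°)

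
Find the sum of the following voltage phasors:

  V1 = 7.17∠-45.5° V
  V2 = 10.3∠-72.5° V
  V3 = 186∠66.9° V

Step 1 — Convert each phasor to rectangular form:
  V1 = 7.17·(cos(-45.5°) + j·sin(-45.5°)) = 5.026 - j5.114 V
  V2 = 10.3·(cos(-72.5°) + j·sin(-72.5°)) = 3.097 - j9.823 V
  V3 = 186·(cos(66.9°) + j·sin(66.9°)) = 72.97 + j171.1 V
Step 2 — Sum components: V_total = 81.1 + j156.1 V.
Step 3 — Convert to polar: |V_total| = 176 V, ∠V_total = 62.6°.

V_total = 176∠62.6° V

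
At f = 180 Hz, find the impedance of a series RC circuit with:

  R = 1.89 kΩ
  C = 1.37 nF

Step 1 — Angular frequency: ω = 2π·f = 2π·180 = 1131 rad/s.
Step 2 — Component impedances:
  R: Z = R = 1890 Ω
  C: Z = 1/(jωC) = -j/(ω·C) = 0 - j6.454e+05 Ω
Step 3 — Series combination: Z_total = R + C = 1890 - j6.454e+05 Ω = 6.454e+05∠-89.8° Ω.

Z = 1890 - j6.454e+05 Ω = 6.454e+05∠-89.8° Ω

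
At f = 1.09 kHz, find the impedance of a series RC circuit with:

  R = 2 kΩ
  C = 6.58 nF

Step 1 — Angular frequency: ω = 2π·f = 2π·1090 = 6849 rad/s.
Step 2 — Component impedances:
  R: Z = R = 2000 Ω
  C: Z = 1/(jωC) = -j/(ω·C) = 0 - j2.219e+04 Ω
Step 3 — Series combination: Z_total = R + C = 2000 - j2.219e+04 Ω = 2.228e+04∠-84.8° Ω.

Z = 2000 - j2.219e+04 Ω = 2.228e+04∠-84.8° Ω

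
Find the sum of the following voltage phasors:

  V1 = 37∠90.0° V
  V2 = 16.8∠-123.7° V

Step 1 — Convert each phasor to rectangular form:
  V1 = 37·(cos(90.0°) + j·sin(90.0°)) = 0 + j37 V
  V2 = 16.8·(cos(-123.7°) + j·sin(-123.7°)) = -9.321 - j13.98 V
Step 2 — Sum components: V_total = -9.321 + j23.02 V.
Step 3 — Convert to polar: |V_total| = 24.84 V, ∠V_total = 112.0°.

V_total = 24.84∠112.0° V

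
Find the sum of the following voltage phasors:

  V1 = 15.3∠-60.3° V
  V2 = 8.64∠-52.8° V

Step 1 — Convert each phasor to rectangular form:
  V1 = 15.3·(cos(-60.3°) + j·sin(-60.3°)) = 7.581 - j13.29 V
  V2 = 8.64·(cos(-52.8°) + j·sin(-52.8°)) = 5.224 - j6.882 V
Step 2 — Sum components: V_total = 12.8 - j20.17 V.
Step 3 — Convert to polar: |V_total| = 23.89 V, ∠V_total = -57.6°.

V_total = 23.89∠-57.6° V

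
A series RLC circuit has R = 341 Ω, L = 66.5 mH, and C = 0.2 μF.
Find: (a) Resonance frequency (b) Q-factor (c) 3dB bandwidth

Step 1 — Resonance condition Im(Z)=0 gives ω₀ = 1/√(LC).
Step 2 — ω₀ = 1/√(0.0665·2e-07) = 8671 rad/s.
Step 3 — f₀ = ω₀/(2π) = 1380 Hz.
Step 4 — Series Q: Q = ω₀L/R = 8671·0.0665/341 = 1.691.
Step 5 — 3dB bandwidth: Δω = ω₀/Q = 5128 rad/s; BW = Δω/(2π) = 816.1 Hz.

(a) f₀ = 1380 Hz  (b) Q = 1.691  (c) BW = 816.1 Hz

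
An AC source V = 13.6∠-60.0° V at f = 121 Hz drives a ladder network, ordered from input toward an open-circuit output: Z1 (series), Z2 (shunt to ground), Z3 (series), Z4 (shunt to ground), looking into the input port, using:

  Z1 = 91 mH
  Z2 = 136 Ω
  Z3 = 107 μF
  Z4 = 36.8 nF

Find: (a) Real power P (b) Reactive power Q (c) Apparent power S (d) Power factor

Step 1 — Angular frequency: ω = 2π·f = 2π·121 = 760.3 rad/s.
Step 2 — Component impedances:
  Z1: Z = jωL = j·760.3·0.091 = 0 + j69.18 Ω
  Z2: Z = R = 136 Ω
  Z3: Z = 1/(jωC) = -j/(ω·C) = 0 - j12.29 Ω
  Z4: Z = 1/(jωC) = -j/(ω·C) = 0 - j3.574e+04 Ω
Step 3 — Ladder network (open output): work backward from the far end, alternating series and parallel combinations. Z_in = 136 + j68.67 Ω = 152.4∠26.8° Ω.
Step 4 — Source phasor: V = 13.6∠-60.0° V = 6.8 - j11.78 V.
Step 5 — Current: I = V / Z = 0.004999 - j0.08913 A = 0.08927∠-86.8° A.
Step 6 — Complex power: S = V·I* = 1.084 + j0.5472 VA.
Step 7 — Real power: P = Re(S) = 1.084 W.
Step 8 — Reactive power: Q = Im(S) = 0.5472 VAR.
Step 9 — Apparent power: |S| = 1.214 VA.
Step 10 — Power factor: PF = P/|S| = 0.8927 (lagging).

(a) P = 1.084 W  (b) Q = 0.5472 VAR  (c) S = 1.214 VA  (d) PF = 0.8927 (lagging)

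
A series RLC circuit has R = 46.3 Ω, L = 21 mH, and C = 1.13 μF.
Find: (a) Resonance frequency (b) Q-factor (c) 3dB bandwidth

Step 1 — Resonance: ω₀ = 1/√(LC) = 1/√(0.021·1.13e-06) = 6492 rad/s.
Step 2 — f₀ = ω₀/(2π) = 1033 Hz.
Step 3 — Series Q: Q = ω₀L/R = 6492·0.021/46.3 = 2.944.
Step 4 — Bandwidth: Δω = ω₀/Q = 2205 rad/s; BW = Δω/(2π) = 350.9 Hz.

(a) f₀ = 1033 Hz  (b) Q = 2.944  (c) BW = 350.9 Hz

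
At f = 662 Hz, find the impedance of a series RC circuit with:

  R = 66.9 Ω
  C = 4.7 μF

Step 1 — Angular frequency: ω = 2π·f = 2π·662 = 4159 rad/s.
Step 2 — Component impedances:
  R: Z = R = 66.9 Ω
  C: Z = 1/(jωC) = -j/(ω·C) = 0 - j51.15 Ω
Step 3 — Series combination: Z_total = R + C = 66.9 - j51.15 Ω = 84.21∠-37.4° Ω.

Z = 66.9 - j51.15 Ω = 84.21∠-37.4° Ω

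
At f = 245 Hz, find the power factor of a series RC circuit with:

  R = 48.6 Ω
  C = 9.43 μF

Step 1 — Angular frequency: ω = 2π·f = 2π·245 = 1539 rad/s.
Step 2 — Component impedances:
  R: Z = R = 48.6 Ω
  C: Z = 1/(jωC) = -j/(ω·C) = 0 - j68.89 Ω
Step 3 — Series combination: Z_total = R + C = 48.6 - j68.89 Ω = 84.31∠-54.8° Ω.
Step 4 — Power factor: PF = cos(φ) = Re(Z)/|Z| = 48.6/84.306 = 0.5765.
Step 5 — Type: Im(Z) = -68.89 ⇒ leading (phase φ = -54.8°).

PF = 0.5765 (leading, φ = -54.8°)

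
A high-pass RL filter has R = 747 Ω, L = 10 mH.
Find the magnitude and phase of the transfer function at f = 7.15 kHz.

Step 1 — Angular frequency: ω = 2π·7150 = 4.492e+04 rad/s.
Step 2 — Transfer function: H(jω) = jωL/(R + jωL).
Step 3 — Numerator jωL = j·449.2; denominator R + jωL = 747 + j449.2.
Step 4 — H = 0.2656 + j0.4417.
Step 5 — Magnitude: |H| = 0.5154 (-5.8 dB); phase: φ = 59.0°.

|H| = 0.5154 (-5.8 dB), φ = 59.0°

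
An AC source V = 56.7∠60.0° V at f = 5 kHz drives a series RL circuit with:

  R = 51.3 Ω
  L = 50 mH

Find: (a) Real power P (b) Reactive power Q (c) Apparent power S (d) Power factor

Step 1 — Angular frequency: ω = 2π·f = 2π·5000 = 3.142e+04 rad/s.
Step 2 — Component impedances:
  R: Z = R = 51.3 Ω
  L: Z = jωL = j·3.142e+04·0.05 = 0 + j1571 Ω
Step 3 — Series combination: Z_total = R + L = 51.3 + j1571 Ω = 1572∠88.1° Ω.
Step 4 — Source phasor: V = 56.7∠60.0° V = 28.35 + j49.1 V.
Step 5 — Current: I = V / Z = 0.03182 - j0.01701 A = 0.03608∠-28.1° A.
Step 6 — Complex power: S = V·I* = 0.06677 + j2.044 VA.
Step 7 — Real power: P = Re(S) = 0.06677 W.
Step 8 — Reactive power: Q = Im(S) = 2.044 VAR.
Step 9 — Apparent power: |S| = 2.046 VA.
Step 10 — Power factor: PF = P/|S| = 0.03264 (lagging).

(a) P = 0.06677 W  (b) Q = 2.044 VAR  (c) S = 2.046 VA  (d) PF = 0.03264 (lagging)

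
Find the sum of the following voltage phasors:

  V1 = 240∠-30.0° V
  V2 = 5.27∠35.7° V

Step 1 — Convert each phasor to rectangular form:
  V1 = 240·(cos(-30.0°) + j·sin(-30.0°)) = 207.8 - j120 V
  V2 = 5.27·(cos(35.7°) + j·sin(35.7°)) = 4.28 + j3.075 V
Step 2 — Sum components: V_total = 212.1 - j116.9 V.
Step 3 — Convert to polar: |V_total| = 242.2 V, ∠V_total = -28.9°.

V_total = 242.2∠-28.9° V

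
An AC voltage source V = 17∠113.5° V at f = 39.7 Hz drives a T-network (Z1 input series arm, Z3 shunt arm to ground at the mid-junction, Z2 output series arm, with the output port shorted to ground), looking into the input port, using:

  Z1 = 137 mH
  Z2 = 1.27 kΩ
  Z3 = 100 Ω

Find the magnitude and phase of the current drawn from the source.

Step 1 — Angular frequency: ω = 2π·f = 2π·39.7 = 249.4 rad/s.
Step 2 — Component impedances:
  Z1: Z = jωL = j·249.4·0.137 = 0 + j34.17 Ω
  Z2: Z = R = 1270 Ω
  Z3: Z = R = 100 Ω
Step 3 — With the output port shorted to ground, the output series arm Z2 runs from the junction to ground; the shunt arm Z3 also runs from the junction to ground. They appear in parallel: Z3 || Z2 = 92.7 Ω.
Step 4 — Series with input arm Z1: Z_in = Z1 + (Z3 || Z2) = 92.7 + j34.17 Ω = 98.8∠20.2° Ω.
Step 5 — Source phasor: V = 17∠113.5° V = -6.779 + j15.59 V.
Step 6 — Ohm's law: I = V / Z_total = (-6.779 + j15.59) / (92.7 + j34.17) = -0.009796 + j0.1718 A.
Step 7 — Convert to polar: |I| = 0.1721 A, ∠I = 93.3°.

I = 0.1721∠93.3° A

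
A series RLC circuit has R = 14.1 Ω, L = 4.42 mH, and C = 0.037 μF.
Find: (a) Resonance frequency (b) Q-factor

Step 1 — Resonance condition Im(Z)=0 gives ω₀ = 1/√(LC).
Step 2 — ω₀ = 1/√(0.00442·3.7e-08) = 7.82e+04 rad/s.
Step 3 — f₀ = ω₀/(2π) = 1.245e+04 Hz.
Step 4 — Series Q: Q = ω₀L/R = 7.82e+04·0.00442/14.1 = 24.51.

(a) f₀ = 1.245e+04 Hz  (b) Q = 24.51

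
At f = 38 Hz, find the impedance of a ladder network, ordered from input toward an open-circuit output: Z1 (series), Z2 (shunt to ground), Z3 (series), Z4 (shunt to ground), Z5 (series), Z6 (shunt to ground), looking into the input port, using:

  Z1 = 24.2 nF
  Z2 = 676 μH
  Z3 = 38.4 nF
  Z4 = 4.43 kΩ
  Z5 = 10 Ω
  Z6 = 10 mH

Step 1 — Angular frequency: ω = 2π·f = 2π·38 = 238.8 rad/s.
Step 2 — Component impedances:
  Z1: Z = 1/(jωC) = -j/(ω·C) = 0 - j1.731e+05 Ω
  Z2: Z = jωL = j·238.8·0.000676 = 0 + j0.1614 Ω
  Z3: Z = 1/(jωC) = -j/(ω·C) = 0 - j1.091e+05 Ω
  Z4: Z = R = 4430 Ω
  Z5: Z = R = 10 Ω
  Z6: Z = jωL = j·238.8·0.01 = 0 + j2.388 Ω
Step 3 — Ladder network (open output): work backward from the far end, alternating series and parallel combinations. Z_in = 0 - j1.731e+05 Ω = 1.731e+05∠-90.0° Ω.

Z = 0 - j1.731e+05 Ω = 1.731e+05∠-90.0° Ω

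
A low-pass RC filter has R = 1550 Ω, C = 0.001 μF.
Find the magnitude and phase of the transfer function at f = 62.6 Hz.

Step 1 — Angular frequency: ω = 2π·62.6 = 393.3 rad/s.
Step 2 — Transfer function: H(jω) = 1/(1 + jωRC).
Step 3 — Denominator: 1 + jωRC = 1 + j·393.3·1550·1e-09 = 1 + j0.0006097.
Step 4 — H = 1 - j0.0006097.
Step 5 — Magnitude: |H| = 1 (-0.0 dB); phase: φ = -0.0°.

|H| = 1 (-0.0 dB), φ = -0.0°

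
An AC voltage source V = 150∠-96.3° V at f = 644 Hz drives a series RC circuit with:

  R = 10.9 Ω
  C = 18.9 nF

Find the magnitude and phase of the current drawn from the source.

Step 1 — Angular frequency: ω = 2π·f = 2π·644 = 4046 rad/s.
Step 2 — Component impedances:
  R: Z = R = 10.9 Ω
  C: Z = 1/(jωC) = -j/(ω·C) = 0 - j1.308e+04 Ω
Step 3 — Series combination: Z_total = R + C = 10.9 - j1.308e+04 Ω = 1.308e+04∠-90.0° Ω.
Step 4 — Source phasor: V = 150∠-96.3° V = -16.46 - j149.1 V.
Step 5 — Ohm's law: I = V / Z_total = (-16.46 - j149.1) / (10.9 - j1.308e+04) = 0.0114 - j0.001268 A.
Step 6 — Convert to polar: |I| = 0.01147 A, ∠I = -6.3°.

I = 0.01147∠-6.3° A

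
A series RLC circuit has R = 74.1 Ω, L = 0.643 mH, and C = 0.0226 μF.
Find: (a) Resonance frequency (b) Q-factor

Step 1 — Resonance condition Im(Z)=0 gives ω₀ = 1/√(LC).
Step 2 — ω₀ = 1/√(0.000643·2.26e-08) = 2.623e+05 rad/s.
Step 3 — f₀ = ω₀/(2π) = 4.175e+04 Hz.
Step 4 — Series Q: Q = ω₀L/R = 2.623e+05·0.000643/74.1 = 2.276.

(a) f₀ = 4.175e+04 Hz  (b) Q = 2.276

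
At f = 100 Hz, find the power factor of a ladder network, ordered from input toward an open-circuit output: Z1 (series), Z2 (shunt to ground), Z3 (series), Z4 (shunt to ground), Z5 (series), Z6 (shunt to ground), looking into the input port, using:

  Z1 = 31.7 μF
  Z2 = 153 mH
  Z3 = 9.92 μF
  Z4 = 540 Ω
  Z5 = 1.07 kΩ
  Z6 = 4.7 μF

Step 1 — Angular frequency: ω = 2π·f = 2π·100 = 628.3 rad/s.
Step 2 — Component impedances:
  Z1: Z = 1/(jωC) = -j/(ω·C) = 0 - j50.21 Ω
  Z2: Z = jωL = j·628.3·0.153 = 0 + j96.13 Ω
  Z3: Z = 1/(jωC) = -j/(ω·C) = 0 - j160.4 Ω
  Z4: Z = R = 540 Ω
  Z5: Z = R = 1070 Ω
  Z6: Z = 1/(jωC) = -j/(ω·C) = 0 - j338.6 Ω
Step 3 — Ladder network (open output): work backward from the far end, alternating series and parallel combinations. Z_in = 23.44 + j52.37 Ω = 57.38∠65.9° Ω.
Step 4 — Power factor: PF = cos(φ) = Re(Z)/|Z| = 23.44/57.38 = 0.4085.
Step 5 — Type: Im(Z) = 52.37 ⇒ lagging (phase φ = 65.9°).

PF = 0.4085 (lagging, φ = 65.9°)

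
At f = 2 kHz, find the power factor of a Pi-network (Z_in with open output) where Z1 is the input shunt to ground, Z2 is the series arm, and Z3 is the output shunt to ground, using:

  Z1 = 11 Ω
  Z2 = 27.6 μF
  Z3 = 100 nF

Step 1 — Angular frequency: ω = 2π·f = 2π·2000 = 1.257e+04 rad/s.
Step 2 — Component impedances:
  Z1: Z = R = 11 Ω
  Z2: Z = 1/(jωC) = -j/(ω·C) = 0 - j2.883 Ω
  Z3: Z = 1/(jωC) = -j/(ω·C) = 0 - j795.8 Ω
Step 3 — With open output, the series arm Z2 and the output shunt Z3 appear in series to ground: Z2 + Z3 = 0 - j798.7 Ω.
Step 4 — Parallel with input shunt Z1: Z_in = Z1 || (Z2 + Z3) = 11 - j0.1515 Ω = 11∠-0.8° Ω.
Step 5 — Power factor: PF = cos(φ) = Re(Z)/|Z| = 10.998/10.999 = 0.9999.
Step 6 — Type: Im(Z) = -0.1515 ⇒ leading (phase φ = -0.8°).

PF = 0.9999 (leading, φ = -0.8°)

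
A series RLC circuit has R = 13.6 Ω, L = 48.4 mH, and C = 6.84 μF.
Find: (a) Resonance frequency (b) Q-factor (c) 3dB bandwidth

Step 1 — Resonance condition Im(Z)=0 gives ω₀ = 1/√(LC).
Step 2 — ω₀ = 1/√(0.0484·6.84e-06) = 1738 rad/s.
Step 3 — f₀ = ω₀/(2π) = 276.6 Hz.
Step 4 — Series Q: Q = ω₀L/R = 1738·0.0484/13.6 = 6.185.
Step 5 — 3dB bandwidth: Δω = ω₀/Q = 281 rad/s; BW = Δω/(2π) = 44.72 Hz.

(a) f₀ = 276.6 Hz  (b) Q = 6.185  (c) BW = 44.72 Hz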